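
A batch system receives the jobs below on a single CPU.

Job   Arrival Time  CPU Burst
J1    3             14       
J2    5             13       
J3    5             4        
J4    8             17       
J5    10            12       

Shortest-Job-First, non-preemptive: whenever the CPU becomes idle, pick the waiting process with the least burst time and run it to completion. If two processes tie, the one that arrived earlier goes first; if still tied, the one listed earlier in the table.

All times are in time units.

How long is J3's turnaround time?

Timeline: | idle 0-3 | J1 3-17 | J3 17-21 | J5 21-33 | J2 33-46 | J4 46-63 |
Completion: J1=17  J2=46  J3=21  J4=63  J5=33
Turnaround (C−A): J1=14  J2=41  J3=16  J4=55  J5=23
Turnaround(J3) = completion − arrival = 21 − 5 = 16

16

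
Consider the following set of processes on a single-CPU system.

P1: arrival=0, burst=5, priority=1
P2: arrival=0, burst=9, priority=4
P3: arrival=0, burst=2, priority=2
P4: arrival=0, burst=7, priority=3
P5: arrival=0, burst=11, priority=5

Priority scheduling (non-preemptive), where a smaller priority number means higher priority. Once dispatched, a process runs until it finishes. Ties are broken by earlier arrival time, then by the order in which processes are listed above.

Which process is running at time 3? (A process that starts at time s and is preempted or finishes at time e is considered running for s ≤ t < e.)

P1

Gantt: | P1 0-5 | P3 5-7 | P4 7-14 | P2 14-23 | P5 23-34 |
Completion: P1=5  P2=23  P3=7  P4=14  P5=34
Turnaround (C−A): P1=5  P2=23  P3=7  P4=14  P5=34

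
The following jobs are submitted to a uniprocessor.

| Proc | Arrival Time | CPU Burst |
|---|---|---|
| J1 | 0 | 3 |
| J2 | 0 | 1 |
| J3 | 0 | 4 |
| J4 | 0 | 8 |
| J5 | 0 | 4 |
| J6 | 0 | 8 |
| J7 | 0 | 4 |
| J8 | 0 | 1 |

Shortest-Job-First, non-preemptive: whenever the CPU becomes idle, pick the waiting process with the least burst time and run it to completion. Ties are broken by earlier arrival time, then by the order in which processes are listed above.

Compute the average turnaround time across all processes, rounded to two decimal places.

13.13

Schedule: | J2 0-1 | J8 1-2 | J1 2-5 | J3 5-9 | J5 9-13 | J7 13-17 | J4 17-25 | J6 25-33 |
Completion: J1=5  J2=1  J3=9  J4=25  J5=13  J6=33  J7=17  J8=2
Turnaround (C−A): J1=5  J2=1  J3=9  J4=25  J5=13  J6=33  J7=17  J8=2
Turnaround times: J1=5, J2=1, J3=9, J4=25, J5=13, J6=33, J7=17, J8=2
Average turnaround = (5+1+9+25+13+33+17+2) / 8 = 105/8 = 13.13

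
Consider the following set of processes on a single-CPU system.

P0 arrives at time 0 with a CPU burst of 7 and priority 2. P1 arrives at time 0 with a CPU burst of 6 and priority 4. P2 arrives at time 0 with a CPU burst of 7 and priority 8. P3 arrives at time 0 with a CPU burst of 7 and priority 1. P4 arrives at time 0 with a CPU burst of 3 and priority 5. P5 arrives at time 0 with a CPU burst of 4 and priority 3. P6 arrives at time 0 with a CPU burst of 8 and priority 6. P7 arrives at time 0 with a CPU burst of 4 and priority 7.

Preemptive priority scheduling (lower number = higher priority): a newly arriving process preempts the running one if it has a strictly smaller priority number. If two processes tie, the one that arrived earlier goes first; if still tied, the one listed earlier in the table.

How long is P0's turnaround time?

Timeline: | P3 0-7 | P0 7-14 | P5 14-18 | P1 18-24 | P4 24-27 | P6 27-35 | P7 35-39 | P2 39-46 |
Completion: P0=14  P1=24  P2=46  P3=7  P4=27  P5=18  P6=35  P7=39
Turnaround (C−A): P0=14  P1=24  P2=46  P3=7  P4=27  P5=18  P6=35  P7=39
Turnaround(P0) = completion − arrival = 14 − 0 = 14

14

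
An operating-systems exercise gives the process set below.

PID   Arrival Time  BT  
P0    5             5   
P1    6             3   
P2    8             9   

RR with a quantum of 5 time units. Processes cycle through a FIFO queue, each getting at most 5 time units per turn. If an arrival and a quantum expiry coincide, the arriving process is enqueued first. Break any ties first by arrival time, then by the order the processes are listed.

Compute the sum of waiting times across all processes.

Schedule: | idle 0-5 | P0 5-10 | P1 10-13 | P2 13-22 |
Completion: P0=10  P1=13  P2=22
Turnaround (C−A): P0=5  P1=7  P2=14
Waiting = turnaround − burst: P0=0, P1=4, P2=5
Total waiting = 0 + 4 + 5 = 9

9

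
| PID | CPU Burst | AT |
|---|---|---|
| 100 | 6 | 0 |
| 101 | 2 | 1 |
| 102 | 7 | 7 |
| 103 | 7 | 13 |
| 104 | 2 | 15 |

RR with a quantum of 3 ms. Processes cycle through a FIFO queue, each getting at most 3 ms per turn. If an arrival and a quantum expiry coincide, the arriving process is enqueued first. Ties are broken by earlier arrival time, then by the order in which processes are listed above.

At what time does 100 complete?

Timeline: | 100 0-3 | 101 3-5 | 100 5-8 | 102 8-14 | 103 14-17 | 102 17-18 | 104 18-20 | 103 20-24 |
Completion: 100=8  101=5  102=18  103=24  104=20

8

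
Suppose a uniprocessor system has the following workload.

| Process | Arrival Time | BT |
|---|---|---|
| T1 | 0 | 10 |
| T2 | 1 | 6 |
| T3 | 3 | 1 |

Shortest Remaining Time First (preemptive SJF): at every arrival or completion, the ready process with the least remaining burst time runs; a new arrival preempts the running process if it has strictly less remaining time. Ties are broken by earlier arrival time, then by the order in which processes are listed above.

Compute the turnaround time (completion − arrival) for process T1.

17

Gantt: | T1 0-1 | T2 1-3 | T3 3-4 | T2 4-8 | T1 8-17 |
Completion: T1=17  T2=8  T3=4
Turnaround(T1) = completion − arrival = 17 − 0 = 17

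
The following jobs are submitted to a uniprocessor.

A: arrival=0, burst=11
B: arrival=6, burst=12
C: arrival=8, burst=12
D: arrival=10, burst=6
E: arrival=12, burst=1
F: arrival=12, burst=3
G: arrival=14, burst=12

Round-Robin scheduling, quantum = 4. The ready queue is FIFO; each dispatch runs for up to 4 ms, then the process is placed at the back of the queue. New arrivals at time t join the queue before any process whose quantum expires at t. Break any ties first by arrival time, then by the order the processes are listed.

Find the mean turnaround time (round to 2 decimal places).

Timeline: | A 0-8 | B 8-12 | C 12-16 | A 16-19 | D 19-23 | E 23-24 | F 24-27 | B 27-31 | G 31-35 | C 35-39 | D 39-41 | B 41-45 | G 45-49 | C 49-53 | G 53-57 |
Completion: A=19  B=45  C=53  D=41  E=24  F=27  G=57
Turnaround (C−A): A=19  B=39  C=45  D=31  E=12  F=15  G=43
Turnaround times: A=19, B=39, C=45, D=31, E=12, F=15, G=43
Average turnaround = (19+39+45+31+12+15+43) / 7 = 204/7 = 29.14

29.14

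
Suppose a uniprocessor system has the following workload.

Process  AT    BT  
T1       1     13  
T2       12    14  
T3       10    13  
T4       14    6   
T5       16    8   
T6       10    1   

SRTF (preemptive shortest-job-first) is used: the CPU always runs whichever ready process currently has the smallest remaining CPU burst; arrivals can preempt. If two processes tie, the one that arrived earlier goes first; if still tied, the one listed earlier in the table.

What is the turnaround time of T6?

1

Schedule: | idle 0-1 | T1 1-10 | T6 10-11 | T1 11-15 | T4 15-21 | T5 21-29 | T3 29-42 | T2 42-56 |
Completion: T1=15  T2=56  T3=42  T4=21  T5=29  T6=11
Turnaround (C−A): T1=14  T2=44  T3=32  T4=7  T5=13  T6=1
Turnaround(T6) = completion − arrival = 11 − 10 = 1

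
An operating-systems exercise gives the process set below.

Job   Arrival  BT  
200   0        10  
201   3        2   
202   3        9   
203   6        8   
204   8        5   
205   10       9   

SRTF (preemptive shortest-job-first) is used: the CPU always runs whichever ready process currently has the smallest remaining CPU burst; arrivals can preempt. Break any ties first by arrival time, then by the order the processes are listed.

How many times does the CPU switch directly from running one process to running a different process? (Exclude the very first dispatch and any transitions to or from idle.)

6

Schedule: | 200 0-3 | 201 3-5 | 200 5-12 | 204 12-17 | 203 17-25 | 202 25-34 | 205 34-43 |
Completion: 200=12  201=5  202=34  203=25  204=17  205=43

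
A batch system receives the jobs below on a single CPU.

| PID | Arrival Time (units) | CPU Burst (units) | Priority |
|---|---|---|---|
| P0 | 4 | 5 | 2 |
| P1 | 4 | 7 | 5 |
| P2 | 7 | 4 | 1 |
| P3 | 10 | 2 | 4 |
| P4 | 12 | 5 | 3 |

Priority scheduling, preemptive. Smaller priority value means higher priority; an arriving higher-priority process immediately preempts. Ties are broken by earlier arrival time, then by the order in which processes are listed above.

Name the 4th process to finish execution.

P3

Timeline: | idle 0-4 | P0 4-7 | P2 7-11 | P0 11-13 | P4 13-18 | P3 18-20 | P1 20-27 |
Completion: P0=13  P1=27  P2=11  P3=20  P4=18
Finish order: P2 → P0 → P4 → P3 → P1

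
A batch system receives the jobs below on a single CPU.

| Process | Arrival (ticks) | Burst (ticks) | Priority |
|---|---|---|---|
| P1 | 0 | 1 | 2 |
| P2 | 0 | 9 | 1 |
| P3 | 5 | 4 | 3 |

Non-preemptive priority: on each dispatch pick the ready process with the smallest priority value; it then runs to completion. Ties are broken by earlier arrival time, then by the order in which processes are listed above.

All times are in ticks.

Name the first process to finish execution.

Schedule: | P2 0-9 | P1 9-10 | P3 10-14 |
Completion: P1=10  P2=9  P3=14
Finish order: P2 → P1 → P3

P2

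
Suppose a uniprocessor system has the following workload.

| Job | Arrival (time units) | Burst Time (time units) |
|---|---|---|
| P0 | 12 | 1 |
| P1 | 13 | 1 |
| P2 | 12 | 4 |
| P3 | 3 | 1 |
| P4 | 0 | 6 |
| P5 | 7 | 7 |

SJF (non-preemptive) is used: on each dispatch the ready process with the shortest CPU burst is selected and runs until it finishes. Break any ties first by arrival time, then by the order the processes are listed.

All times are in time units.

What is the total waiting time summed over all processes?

Timeline: | P4 0-6 | P3 6-7 | P5 7-14 | P0 14-15 | P1 15-16 | P2 16-20 |
Completion: P0=15  P1=16  P2=20  P3=7  P4=6  P5=14
Turnaround (C−A): P0=3  P1=3  P2=8  P3=4  P4=6  P5=7
Waiting = turnaround − burst: P0=2, P1=2, P2=4, P3=3, P4=0, P5=0
Total waiting = 2 + 2 + 4 + 3 + 0 + 0 = 11

11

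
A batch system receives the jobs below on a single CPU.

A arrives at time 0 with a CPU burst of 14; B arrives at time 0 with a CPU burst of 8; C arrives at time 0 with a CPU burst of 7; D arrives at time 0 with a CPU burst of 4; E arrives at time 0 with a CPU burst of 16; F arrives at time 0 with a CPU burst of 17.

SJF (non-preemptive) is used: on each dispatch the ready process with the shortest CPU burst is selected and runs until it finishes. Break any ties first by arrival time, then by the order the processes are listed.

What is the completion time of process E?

49

Gantt: | D 0-4 | C 4-11 | B 11-19 | A 19-33 | E 33-49 | F 49-66 |
Completion: A=33  B=19  C=11  D=4  E=49  F=66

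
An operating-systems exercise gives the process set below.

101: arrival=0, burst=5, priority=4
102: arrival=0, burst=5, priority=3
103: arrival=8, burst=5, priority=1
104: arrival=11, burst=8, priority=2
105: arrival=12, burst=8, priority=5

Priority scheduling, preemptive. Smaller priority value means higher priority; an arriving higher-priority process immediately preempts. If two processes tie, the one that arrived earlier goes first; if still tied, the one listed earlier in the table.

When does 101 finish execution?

23

Schedule: | 102 0-5 | 101 5-8 | 103 8-13 | 104 13-21 | 101 21-23 | 105 23-31 |
Completion: 101=23  102=5  103=13  104=21  105=31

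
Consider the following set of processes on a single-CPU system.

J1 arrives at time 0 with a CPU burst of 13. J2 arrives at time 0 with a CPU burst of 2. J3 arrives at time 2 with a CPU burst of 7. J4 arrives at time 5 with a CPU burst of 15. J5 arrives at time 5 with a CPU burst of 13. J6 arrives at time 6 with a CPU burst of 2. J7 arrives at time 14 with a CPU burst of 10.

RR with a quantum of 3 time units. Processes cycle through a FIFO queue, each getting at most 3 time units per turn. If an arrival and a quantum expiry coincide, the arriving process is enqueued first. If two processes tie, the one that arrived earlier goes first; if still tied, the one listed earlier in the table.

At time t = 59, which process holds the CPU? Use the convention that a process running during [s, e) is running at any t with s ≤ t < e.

J4

Gantt: | J1 0-3 | J2 3-5 | J3 5-8 | J1 8-11 | J4 11-14 | J5 14-17 | J6 17-19 | J3 19-22 | J1 22-25 | J7 25-28 | J4 28-31 | J5 31-34 | J3 34-35 | J1 35-38 | J7 38-41 | J4 41-44 | J5 44-47 | J1 47-48 | J7 48-51 | J4 51-54 | J5 54-57 | J7 57-58 | J4 58-61 | J5 61-62 |
Completion: J1=48  J2=5  J3=35  J4=61  J5=62  J6=19  J7=58
Turnaround (C−A): J1=48  J2=5  J3=33  J4=56  J5=57  J6=13  J7=44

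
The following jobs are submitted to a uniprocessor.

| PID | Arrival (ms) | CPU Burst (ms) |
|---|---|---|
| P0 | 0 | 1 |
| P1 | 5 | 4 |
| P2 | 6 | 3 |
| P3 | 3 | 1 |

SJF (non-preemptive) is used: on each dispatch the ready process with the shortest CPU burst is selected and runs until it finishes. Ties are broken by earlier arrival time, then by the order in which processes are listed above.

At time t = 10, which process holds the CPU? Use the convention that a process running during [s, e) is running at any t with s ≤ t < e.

P2

Gantt: | P0 0-1 | idle 1-3 | P3 3-4 | idle 4-5 | P1 5-9 | P2 9-12 |
Completion: P0=1  P1=9  P2=12  P3=4
Turnaround (C−A): P0=1  P1=4  P2=6  P3=1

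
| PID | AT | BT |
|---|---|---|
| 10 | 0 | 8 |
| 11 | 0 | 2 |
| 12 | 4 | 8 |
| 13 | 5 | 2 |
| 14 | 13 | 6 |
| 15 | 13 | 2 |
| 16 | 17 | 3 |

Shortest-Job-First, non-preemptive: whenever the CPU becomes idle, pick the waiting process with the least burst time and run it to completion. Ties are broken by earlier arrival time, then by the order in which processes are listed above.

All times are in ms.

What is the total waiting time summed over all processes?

Gantt: | 11 0-2 | 10 2-10 | 13 10-12 | 12 12-20 | 15 20-22 | 16 22-25 | 14 25-31 |
Completion: 10=10  11=2  12=20  13=12  14=31  15=22  16=25
Turnaround (C−A): 10=10  11=2  12=16  13=7  14=18  15=9  16=8
Waiting = turnaround − burst: 10=2, 11=0, 12=8, 13=5, 14=12, 15=7, 16=5
Total waiting = 2 + 0 + 8 + 5 + 12 + 7 + 5 = 39

39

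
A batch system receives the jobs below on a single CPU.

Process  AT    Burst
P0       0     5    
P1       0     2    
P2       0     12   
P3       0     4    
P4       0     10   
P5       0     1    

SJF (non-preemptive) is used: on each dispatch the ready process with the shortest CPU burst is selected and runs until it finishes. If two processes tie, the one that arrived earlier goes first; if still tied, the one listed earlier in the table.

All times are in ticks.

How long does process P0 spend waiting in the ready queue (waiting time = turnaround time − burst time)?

7

Timeline: | P5 0-1 | P1 1-3 | P3 3-7 | P0 7-12 | P4 12-22 | P2 22-34 |
Completion: P0=12  P1=3  P2=34  P3=7  P4=22  P5=1
Turnaround (C−A): P0=12  P1=3  P2=34  P3=7  P4=22  P5=1
Waiting(P0) = turnaround − burst = 12 − 5 = 7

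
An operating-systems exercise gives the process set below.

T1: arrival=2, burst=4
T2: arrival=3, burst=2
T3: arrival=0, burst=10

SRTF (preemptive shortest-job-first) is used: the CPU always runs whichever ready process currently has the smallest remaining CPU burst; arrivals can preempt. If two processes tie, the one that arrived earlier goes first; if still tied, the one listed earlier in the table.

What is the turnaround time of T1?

6

Schedule: | T3 0-2 | T1 2-3 | T2 3-5 | T1 5-8 | T3 8-16 |
Completion: T1=8  T2=5  T3=16
Turnaround (C−A): T1=6  T2=2  T3=16
Turnaround(T1) = completion − arrival = 8 − 2 = 6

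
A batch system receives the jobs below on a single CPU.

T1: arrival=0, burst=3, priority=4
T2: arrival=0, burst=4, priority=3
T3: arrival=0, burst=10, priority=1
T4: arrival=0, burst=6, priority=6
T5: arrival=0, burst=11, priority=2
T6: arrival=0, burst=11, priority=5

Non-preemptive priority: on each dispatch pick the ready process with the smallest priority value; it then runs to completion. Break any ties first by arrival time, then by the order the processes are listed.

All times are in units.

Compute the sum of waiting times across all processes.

Gantt: | T3 0-10 | T5 10-21 | T2 21-25 | T1 25-28 | T6 28-39 | T4 39-45 |
Completion: T1=28  T2=25  T3=10  T4=45  T5=21  T6=39
Turnaround (C−A): T1=28  T2=25  T3=10  T4=45  T5=21  T6=39
Waiting = turnaround − burst: T1=25, T2=21, T3=0, T4=39, T5=10, T6=28
Total waiting = 25 + 21 + 0 + 39 + 10 + 28 = 123

123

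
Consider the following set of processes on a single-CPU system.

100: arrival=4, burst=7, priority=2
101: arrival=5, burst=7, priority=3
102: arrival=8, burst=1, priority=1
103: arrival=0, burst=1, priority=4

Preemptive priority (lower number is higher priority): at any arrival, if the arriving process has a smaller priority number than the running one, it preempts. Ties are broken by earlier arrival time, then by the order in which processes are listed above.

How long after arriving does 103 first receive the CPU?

Timeline: | 103 0-1 | idle 1-4 | 100 4-8 | 102 8-9 | 100 9-12 | 101 12-19 |
Completion: 100=12  101=19  102=9  103=1
Turnaround (C−A): 100=8  101=14  102=1  103=1
Response(103) = first start − arrival = 0 − 0 = 0

0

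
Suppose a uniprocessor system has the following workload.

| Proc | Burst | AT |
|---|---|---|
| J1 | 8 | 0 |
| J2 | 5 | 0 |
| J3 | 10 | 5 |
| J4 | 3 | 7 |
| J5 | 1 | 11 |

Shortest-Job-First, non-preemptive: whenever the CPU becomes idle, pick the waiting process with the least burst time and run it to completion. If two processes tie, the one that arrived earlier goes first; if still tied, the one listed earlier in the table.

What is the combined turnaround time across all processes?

Gantt: | J2 0-5 | J1 5-13 | J5 13-14 | J4 14-17 | J3 17-27 |
Completion: J1=13  J2=5  J3=27  J4=17  J5=14
Turnaround (C−A): J1=13  J2=5  J3=22  J4=10  J5=3
Turnaround = completion − arrival: J1=13, J2=5, J3=22, J4=10, J5=3
Total turnaround = 13 + 5 + 22 + 10 + 3 = 53

53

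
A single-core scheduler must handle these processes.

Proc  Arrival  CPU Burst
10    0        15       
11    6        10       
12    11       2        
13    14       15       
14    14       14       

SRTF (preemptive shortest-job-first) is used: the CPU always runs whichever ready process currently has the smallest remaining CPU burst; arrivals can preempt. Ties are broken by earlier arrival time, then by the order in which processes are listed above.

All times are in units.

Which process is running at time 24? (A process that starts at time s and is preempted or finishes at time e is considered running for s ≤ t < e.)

11

Gantt: | 10 0-11 | 12 11-13 | 10 13-17 | 11 17-27 | 14 27-41 | 13 41-56 |
Completion: 10=17  11=27  12=13  13=56  14=41
Turnaround (C−A): 10=17  11=21  12=2  13=42  14=27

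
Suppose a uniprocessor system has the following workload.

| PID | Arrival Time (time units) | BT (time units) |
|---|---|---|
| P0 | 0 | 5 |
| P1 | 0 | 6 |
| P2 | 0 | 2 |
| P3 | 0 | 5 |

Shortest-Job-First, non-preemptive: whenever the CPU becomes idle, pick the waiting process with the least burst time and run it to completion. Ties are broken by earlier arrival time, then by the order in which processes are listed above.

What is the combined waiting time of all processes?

Timeline: | P2 0-2 | P0 2-7 | P3 7-12 | P1 12-18 |
Completion: P0=7  P1=18  P2=2  P3=12
Waiting = turnaround − burst: P0=2, P1=12, P2=0, P3=7
Total waiting = 2 + 12 + 0 + 7 = 21

21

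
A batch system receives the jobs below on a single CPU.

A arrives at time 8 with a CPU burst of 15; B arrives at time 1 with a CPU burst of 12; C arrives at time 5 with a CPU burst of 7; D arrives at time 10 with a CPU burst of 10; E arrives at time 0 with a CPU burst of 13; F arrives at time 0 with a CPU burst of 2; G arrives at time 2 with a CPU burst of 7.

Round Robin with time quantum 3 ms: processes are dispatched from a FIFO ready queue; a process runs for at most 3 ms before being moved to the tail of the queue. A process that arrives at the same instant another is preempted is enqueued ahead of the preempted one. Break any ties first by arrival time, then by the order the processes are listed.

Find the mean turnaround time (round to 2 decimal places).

Timeline: | E 0-3 | F 3-5 | B 5-8 | G 8-11 | E 11-14 | C 14-17 | A 17-20 | B 20-23 | D 23-26 | G 26-29 | E 29-32 | C 32-35 | A 35-38 | B 38-41 | D 41-44 | G 44-45 | E 45-48 | C 48-49 | A 49-52 | B 52-55 | D 55-58 | E 58-59 | A 59-62 | D 62-63 | A 63-66 |
Completion: A=66  B=55  C=49  D=63  E=59  F=5  G=45
Turnaround (C−A): A=58  B=54  C=44  D=53  E=59  F=5  G=43
Turnaround times: A=58, B=54, C=44, D=53, E=59, F=5, G=43
Average turnaround = (58+54+44+53+59+5+43) / 7 = 316/7 = 45.14

45.14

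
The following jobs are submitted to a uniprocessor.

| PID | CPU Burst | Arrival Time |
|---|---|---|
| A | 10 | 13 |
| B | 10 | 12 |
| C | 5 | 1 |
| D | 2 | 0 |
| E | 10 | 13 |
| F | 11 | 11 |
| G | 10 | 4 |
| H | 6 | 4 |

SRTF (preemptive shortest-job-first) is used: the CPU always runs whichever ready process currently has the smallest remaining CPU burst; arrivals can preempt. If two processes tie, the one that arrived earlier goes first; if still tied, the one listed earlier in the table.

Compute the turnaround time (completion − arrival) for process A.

30

Gantt: | D 0-2 | C 2-7 | H 7-13 | G 13-23 | B 23-33 | A 33-43 | E 43-53 | F 53-64 |
Completion: A=43  B=33  C=7  D=2  E=53  F=64  G=23  H=13
Turnaround (C−A): A=30  B=21  C=6  D=2  E=40  F=53  G=19  H=9
Turnaround(A) = completion − arrival = 43 − 13 = 30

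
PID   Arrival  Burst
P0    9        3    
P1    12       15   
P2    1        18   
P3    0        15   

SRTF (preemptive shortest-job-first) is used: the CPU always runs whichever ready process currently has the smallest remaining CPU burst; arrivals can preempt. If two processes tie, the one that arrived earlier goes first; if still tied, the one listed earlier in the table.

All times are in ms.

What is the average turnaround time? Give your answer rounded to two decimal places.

Schedule: | P3 0-9 | P0 9-12 | P3 12-18 | P1 18-33 | P2 33-51 |
Completion: P0=12  P1=33  P2=51  P3=18
Turnaround (C−A): P0=3  P1=21  P2=50  P3=18
Turnaround times: P0=3, P1=21, P2=50, P3=18
Average turnaround = (3+21+50+18) / 4 = 92/4 = 23.00

23.00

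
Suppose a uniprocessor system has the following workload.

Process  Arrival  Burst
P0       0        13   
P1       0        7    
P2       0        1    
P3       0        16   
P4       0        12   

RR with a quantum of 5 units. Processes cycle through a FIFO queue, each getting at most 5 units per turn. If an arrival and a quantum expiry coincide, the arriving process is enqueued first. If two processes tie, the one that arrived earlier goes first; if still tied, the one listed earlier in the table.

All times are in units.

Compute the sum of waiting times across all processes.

128

Gantt: | P0 0-5 | P1 5-10 | P2 10-11 | P3 11-16 | P4 16-21 | P0 21-26 | P1 26-28 | P3 28-33 | P4 33-38 | P0 38-41 | P3 41-46 | P4 46-48 | P3 48-49 |
Completion: P0=41  P1=28  P2=11  P3=49  P4=48
Turnaround (C−A): P0=41  P1=28  P2=11  P3=49  P4=48
Waiting = turnaround − burst: P0=28, P1=21, P2=10, P3=33, P4=36
Total waiting = 28 + 21 + 10 + 33 + 36 = 128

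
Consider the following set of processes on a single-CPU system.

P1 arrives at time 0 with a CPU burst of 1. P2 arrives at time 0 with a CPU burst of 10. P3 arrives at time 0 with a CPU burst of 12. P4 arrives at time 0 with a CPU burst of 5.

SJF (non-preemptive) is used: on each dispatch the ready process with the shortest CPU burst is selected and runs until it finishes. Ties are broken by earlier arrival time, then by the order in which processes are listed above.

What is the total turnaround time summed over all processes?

Schedule: | P1 0-1 | P4 1-6 | P2 6-16 | P3 16-28 |
Completion: P1=1  P2=16  P3=28  P4=6
Turnaround (C−A): P1=1  P2=16  P3=28  P4=6
Turnaround = completion − arrival: P1=1, P2=16, P3=28, P4=6
Total turnaround = 1 + 16 + 28 + 6 = 51

51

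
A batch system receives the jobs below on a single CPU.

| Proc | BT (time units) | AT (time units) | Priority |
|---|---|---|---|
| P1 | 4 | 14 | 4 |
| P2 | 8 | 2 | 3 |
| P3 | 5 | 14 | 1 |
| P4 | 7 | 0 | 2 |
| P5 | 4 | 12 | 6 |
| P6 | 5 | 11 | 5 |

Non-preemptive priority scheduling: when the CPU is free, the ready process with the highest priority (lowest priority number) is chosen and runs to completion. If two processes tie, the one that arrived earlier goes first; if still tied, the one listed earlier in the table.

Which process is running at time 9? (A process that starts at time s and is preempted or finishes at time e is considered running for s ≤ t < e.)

P2

Timeline: | P4 0-7 | P2 7-15 | P3 15-20 | P1 20-24 | P6 24-29 | P5 29-33 |
Completion: P1=24  P2=15  P3=20  P4=7  P5=33  P6=29
Turnaround (C−A): P1=10  P2=13  P3=6  P4=7  P5=21  P6=18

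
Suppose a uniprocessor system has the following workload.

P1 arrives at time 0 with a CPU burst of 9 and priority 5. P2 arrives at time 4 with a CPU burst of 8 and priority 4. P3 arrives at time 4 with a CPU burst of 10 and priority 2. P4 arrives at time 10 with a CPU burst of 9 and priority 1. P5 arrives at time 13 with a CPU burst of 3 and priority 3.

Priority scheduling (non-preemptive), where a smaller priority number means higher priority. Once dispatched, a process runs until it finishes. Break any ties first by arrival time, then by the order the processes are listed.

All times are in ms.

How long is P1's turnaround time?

Timeline: | P1 0-9 | P3 9-19 | P4 19-28 | P5 28-31 | P2 31-39 |
Completion: P1=9  P2=39  P3=19  P4=28  P5=31
Turnaround (C−A): P1=9  P2=35  P3=15  P4=18  P5=18
Turnaround(P1) = completion − arrival = 9 − 0 = 9

9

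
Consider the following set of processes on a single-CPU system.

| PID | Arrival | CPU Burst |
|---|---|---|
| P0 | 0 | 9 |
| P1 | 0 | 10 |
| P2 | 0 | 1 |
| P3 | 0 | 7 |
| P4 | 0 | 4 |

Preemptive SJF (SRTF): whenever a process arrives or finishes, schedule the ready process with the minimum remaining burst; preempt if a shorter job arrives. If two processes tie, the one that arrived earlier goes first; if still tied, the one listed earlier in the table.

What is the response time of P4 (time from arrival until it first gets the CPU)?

1

Timeline: | P2 0-1 | P4 1-5 | P3 5-12 | P0 12-21 | P1 21-31 |
Completion: P0=21  P1=31  P2=1  P3=12  P4=5
Response(P4) = first start − arrival = 1 − 0 = 1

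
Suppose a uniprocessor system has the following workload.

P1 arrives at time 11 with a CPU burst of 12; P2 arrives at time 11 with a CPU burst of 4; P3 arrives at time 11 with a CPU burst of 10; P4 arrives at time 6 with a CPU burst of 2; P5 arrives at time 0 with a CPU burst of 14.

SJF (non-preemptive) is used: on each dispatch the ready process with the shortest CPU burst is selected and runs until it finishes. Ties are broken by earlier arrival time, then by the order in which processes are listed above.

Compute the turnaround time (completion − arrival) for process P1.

Schedule: | P5 0-14 | P4 14-16 | P2 16-20 | P3 20-30 | P1 30-42 |
Completion: P1=42  P2=20  P3=30  P4=16  P5=14
Turnaround (C−A): P1=31  P2=9  P3=19  P4=10  P5=14
Turnaround(P1) = completion − arrival = 42 − 11 = 31

31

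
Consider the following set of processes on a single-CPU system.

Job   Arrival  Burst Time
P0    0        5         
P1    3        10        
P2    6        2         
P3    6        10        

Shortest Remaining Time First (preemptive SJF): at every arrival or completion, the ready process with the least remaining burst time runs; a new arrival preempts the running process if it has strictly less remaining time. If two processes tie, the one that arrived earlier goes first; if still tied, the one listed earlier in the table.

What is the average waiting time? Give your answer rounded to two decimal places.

3.75

Gantt: | P0 0-5 | P1 5-6 | P2 6-8 | P1 8-17 | P3 17-27 |
Completion: P0=5  P1=17  P2=8  P3=27
Turnaround (C−A): P0=5  P1=14  P2=2  P3=21
Waiting times: P0=0, P1=4, P2=0, P3=11
Average waiting = (0+4+0+11) / 4 = 15/4 = 3.75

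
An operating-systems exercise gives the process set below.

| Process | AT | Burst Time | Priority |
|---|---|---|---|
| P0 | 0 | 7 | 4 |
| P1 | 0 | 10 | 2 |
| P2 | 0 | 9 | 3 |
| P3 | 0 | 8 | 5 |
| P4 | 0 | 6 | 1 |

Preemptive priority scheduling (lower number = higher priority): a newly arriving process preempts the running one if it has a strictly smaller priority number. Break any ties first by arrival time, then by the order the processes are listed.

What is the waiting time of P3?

Timeline: | P4 0-6 | P1 6-16 | P2 16-25 | P0 25-32 | P3 32-40 |
Completion: P0=32  P1=16  P2=25  P3=40  P4=6
Turnaround (C−A): P0=32  P1=16  P2=25  P3=40  P4=6
Waiting(P3) = turnaround − burst = 40 − 8 = 32

32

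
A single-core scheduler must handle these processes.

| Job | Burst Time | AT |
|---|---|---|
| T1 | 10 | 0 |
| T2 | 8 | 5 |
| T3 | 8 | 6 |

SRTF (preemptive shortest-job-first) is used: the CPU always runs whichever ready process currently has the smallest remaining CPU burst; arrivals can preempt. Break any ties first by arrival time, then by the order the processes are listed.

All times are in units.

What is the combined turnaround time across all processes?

43

Schedule: | T1 0-10 | T2 10-18 | T3 18-26 |
Completion: T1=10  T2=18  T3=26
Turnaround = completion − arrival: T1=10, T2=13, T3=20
Total turnaround = 10 + 13 + 20 = 43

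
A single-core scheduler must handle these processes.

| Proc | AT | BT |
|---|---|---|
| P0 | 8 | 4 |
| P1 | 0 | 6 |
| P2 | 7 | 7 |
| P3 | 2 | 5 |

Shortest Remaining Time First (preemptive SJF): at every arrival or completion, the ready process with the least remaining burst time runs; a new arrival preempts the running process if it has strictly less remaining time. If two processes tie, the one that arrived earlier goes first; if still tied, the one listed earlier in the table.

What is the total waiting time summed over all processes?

Gantt: | P1 0-6 | P3 6-11 | P0 11-15 | P2 15-22 |
Completion: P0=15  P1=6  P2=22  P3=11
Turnaround (C−A): P0=7  P1=6  P2=15  P3=9
Waiting = turnaround − burst: P0=3, P1=0, P2=8, P3=4
Total waiting = 3 + 0 + 8 + 4 = 15

15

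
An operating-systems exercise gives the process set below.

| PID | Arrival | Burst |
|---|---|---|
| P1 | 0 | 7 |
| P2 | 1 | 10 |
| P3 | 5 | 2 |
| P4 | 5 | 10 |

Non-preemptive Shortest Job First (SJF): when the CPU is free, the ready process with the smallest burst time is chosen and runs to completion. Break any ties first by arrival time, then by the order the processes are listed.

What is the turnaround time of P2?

Timeline: | P1 0-7 | P3 7-9 | P2 9-19 | P4 19-29 |
Completion: P1=7  P2=19  P3=9  P4=29
Turnaround(P2) = completion − arrival = 19 − 1 = 18

18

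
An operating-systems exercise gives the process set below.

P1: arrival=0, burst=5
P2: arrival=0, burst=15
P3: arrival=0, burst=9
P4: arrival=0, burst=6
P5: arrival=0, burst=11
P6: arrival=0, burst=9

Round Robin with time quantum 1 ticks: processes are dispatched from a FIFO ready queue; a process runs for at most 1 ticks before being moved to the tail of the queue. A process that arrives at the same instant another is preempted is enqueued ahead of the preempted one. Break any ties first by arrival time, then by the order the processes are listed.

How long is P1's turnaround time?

Timeline: | P1 0-1 | P2 1-2 | P3 2-3 | P4 3-4 | P5 4-5 | P6 5-6 | P1 6-7 | P2 7-8 | P3 8-9 | P4 9-10 | P5 10-11 | P6 11-12 | P1 12-13 | P2 13-14 | P3 14-15 | P4 15-16 | P5 16-17 | P6 17-18 | P1 18-19 | P2 19-20 | P3 20-21 | P4 21-22 | P5 22-23 | P6 23-24 | P1 24-25 | P2 25-26 | P3 26-27 | P4 27-28 | P5 28-29 | P6 29-30 | P2 30-31 | P3 31-32 | P4 32-33 | P5 33-34 | P6 34-35 | P2 35-36 | P3 36-37 | P5 37-38 | P6 38-39 | P2 39-40 | P3 40-41 | P5 41-42 | P6 42-43 | P2 43-44 | P3 44-45 | P5 45-46 | P6 46-47 | P2 47-48 | P5 48-49 | P2 49-50 | P5 50-51 | P2 51-55 |
Completion: P1=25  P2=55  P3=45  P4=33  P5=51  P6=47
Turnaround (C−A): P1=25  P2=55  P3=45  P4=33  P5=51  P6=47
Turnaround(P1) = completion − arrival = 25 − 0 = 25

25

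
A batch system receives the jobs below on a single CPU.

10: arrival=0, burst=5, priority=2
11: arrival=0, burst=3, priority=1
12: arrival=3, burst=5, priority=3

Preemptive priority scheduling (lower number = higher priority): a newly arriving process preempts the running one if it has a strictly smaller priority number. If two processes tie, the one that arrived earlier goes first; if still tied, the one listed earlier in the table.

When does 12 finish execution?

13

Gantt: | 11 0-3 | 10 3-8 | 12 8-13 |
Completion: 10=8  11=3  12=13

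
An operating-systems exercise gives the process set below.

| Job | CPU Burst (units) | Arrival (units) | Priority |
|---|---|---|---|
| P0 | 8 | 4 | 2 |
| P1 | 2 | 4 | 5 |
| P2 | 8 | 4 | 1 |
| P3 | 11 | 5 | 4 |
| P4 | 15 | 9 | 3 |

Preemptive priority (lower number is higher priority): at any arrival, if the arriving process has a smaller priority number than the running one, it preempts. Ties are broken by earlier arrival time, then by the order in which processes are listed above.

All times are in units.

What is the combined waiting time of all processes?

Schedule: | idle 0-4 | P2 4-12 | P0 12-20 | P4 20-35 | P3 35-46 | P1 46-48 |
Completion: P0=20  P1=48  P2=12  P3=46  P4=35
Turnaround (C−A): P0=16  P1=44  P2=8  P3=41  P4=26
Waiting = turnaround − burst: P0=8, P1=42, P2=0, P3=30, P4=11
Total waiting = 8 + 42 + 0 + 30 + 11 = 91

91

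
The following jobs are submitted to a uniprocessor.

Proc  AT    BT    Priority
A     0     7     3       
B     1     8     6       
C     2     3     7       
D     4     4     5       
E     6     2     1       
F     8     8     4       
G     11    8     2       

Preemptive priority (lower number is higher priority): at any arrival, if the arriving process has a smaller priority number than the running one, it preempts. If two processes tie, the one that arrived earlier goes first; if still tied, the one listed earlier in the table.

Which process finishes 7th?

C

Gantt: | A 0-6 | E 6-8 | A 8-9 | F 9-11 | G 11-19 | F 19-25 | D 25-29 | B 29-37 | C 37-40 |
Completion: A=9  B=37  C=40  D=29  E=8  F=25  G=19
Finish order: E → A → G → F → D → B → C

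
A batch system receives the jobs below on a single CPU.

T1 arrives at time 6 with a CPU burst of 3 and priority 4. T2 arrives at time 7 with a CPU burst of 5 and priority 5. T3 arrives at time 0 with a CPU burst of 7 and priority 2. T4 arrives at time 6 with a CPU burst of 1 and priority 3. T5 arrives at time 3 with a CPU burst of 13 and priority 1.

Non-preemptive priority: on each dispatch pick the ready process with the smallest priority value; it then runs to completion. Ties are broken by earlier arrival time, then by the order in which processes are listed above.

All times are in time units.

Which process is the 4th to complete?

T1

Schedule: | T3 0-7 | T5 7-20 | T4 20-21 | T1 21-24 | T2 24-29 |
Completion: T1=24  T2=29  T3=7  T4=21  T5=20
Turnaround (C−A): T1=18  T2=22  T3=7  T4=15  T5=17
Finish order: T3 → T5 → T4 → T1 → T2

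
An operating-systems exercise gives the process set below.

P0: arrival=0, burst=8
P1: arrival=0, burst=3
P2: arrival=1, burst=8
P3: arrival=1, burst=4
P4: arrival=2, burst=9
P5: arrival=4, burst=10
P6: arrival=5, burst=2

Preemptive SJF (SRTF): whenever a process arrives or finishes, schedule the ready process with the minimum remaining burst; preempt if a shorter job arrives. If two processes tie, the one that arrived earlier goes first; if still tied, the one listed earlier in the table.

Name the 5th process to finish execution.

P2

Timeline: | P1 0-3 | P3 3-7 | P6 7-9 | P0 9-17 | P2 17-25 | P4 25-34 | P5 34-44 |
Completion: P0=17  P1=3  P2=25  P3=7  P4=34  P5=44  P6=9
Finish order: P1 → P3 → P6 → P0 → P2 → P4 → P5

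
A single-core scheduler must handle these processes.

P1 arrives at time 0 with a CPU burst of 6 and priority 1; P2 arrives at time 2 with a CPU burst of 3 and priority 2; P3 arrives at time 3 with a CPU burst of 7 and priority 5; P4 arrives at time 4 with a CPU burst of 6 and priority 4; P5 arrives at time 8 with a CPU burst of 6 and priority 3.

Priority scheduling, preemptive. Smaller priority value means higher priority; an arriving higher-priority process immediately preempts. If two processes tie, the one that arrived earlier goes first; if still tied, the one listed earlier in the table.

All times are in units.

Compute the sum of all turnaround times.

Schedule: | P1 0-6 | P2 6-9 | P5 9-15 | P4 15-21 | P3 21-28 |
Completion: P1=6  P2=9  P3=28  P4=21  P5=15
Turnaround = completion − arrival: P1=6, P2=7, P3=25, P4=17, P5=7
Total turnaround = 6 + 7 + 25 + 17 + 7 = 62

62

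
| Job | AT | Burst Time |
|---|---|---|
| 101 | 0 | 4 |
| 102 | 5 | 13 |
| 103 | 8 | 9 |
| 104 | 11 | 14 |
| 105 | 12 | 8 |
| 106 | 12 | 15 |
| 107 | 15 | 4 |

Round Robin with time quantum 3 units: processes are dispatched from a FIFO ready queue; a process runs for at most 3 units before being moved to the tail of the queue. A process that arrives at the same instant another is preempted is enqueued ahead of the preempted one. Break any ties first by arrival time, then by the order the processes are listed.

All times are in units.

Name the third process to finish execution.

Timeline: | 101 0-4 | idle 4-5 | 102 5-8 | 103 8-11 | 102 11-14 | 104 14-17 | 103 17-20 | 105 20-23 | 106 23-26 | 102 26-29 | 107 29-32 | 104 32-35 | 103 35-38 | 105 38-41 | 106 41-44 | 102 44-47 | 107 47-48 | 104 48-51 | 105 51-53 | 106 53-56 | 102 56-57 | 104 57-60 | 106 60-63 | 104 63-65 | 106 65-68 |
Completion: 101=4  102=57  103=38  104=65  105=53  106=68  107=48
Finish order: 101 → 103 → 107 → 105 → 102 → 104 → 106

107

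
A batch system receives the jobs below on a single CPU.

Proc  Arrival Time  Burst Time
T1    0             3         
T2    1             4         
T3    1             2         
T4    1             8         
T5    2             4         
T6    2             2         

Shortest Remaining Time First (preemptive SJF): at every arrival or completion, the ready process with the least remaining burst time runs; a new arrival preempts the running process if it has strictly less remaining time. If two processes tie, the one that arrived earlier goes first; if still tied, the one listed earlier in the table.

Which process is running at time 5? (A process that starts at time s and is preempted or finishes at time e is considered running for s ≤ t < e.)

Gantt: | T1 0-3 | T3 3-5 | T6 5-7 | T2 7-11 | T5 11-15 | T4 15-23 |
Completion: T1=3  T2=11  T3=5  T4=23  T5=15  T6=7
Turnaround (C−A): T1=3  T2=10  T3=4  T4=22  T5=13  T6=5

T6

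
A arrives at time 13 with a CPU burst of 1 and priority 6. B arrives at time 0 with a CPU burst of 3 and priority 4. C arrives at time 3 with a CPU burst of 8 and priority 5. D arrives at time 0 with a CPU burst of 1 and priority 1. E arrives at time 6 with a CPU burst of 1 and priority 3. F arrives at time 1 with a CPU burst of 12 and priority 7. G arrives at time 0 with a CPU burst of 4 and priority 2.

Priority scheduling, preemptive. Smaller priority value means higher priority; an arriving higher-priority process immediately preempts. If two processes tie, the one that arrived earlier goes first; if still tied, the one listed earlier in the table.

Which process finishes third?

Schedule: | D 0-1 | G 1-5 | B 5-6 | E 6-7 | B 7-9 | C 9-17 | A 17-18 | F 18-30 |
Completion: A=18  B=9  C=17  D=1  E=7  F=30  G=5
Turnaround (C−A): A=5  B=9  C=14  D=1  E=1  F=29  G=5
Finish order: D → G → E → B → C → A → F

E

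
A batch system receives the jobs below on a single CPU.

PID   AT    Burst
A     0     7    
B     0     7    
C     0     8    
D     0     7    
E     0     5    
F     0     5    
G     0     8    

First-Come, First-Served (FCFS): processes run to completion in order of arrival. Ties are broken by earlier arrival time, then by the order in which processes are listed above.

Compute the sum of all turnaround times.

Gantt: | A 0-7 | B 7-14 | C 14-22 | D 22-29 | E 29-34 | F 34-39 | G 39-47 |
Completion: A=7  B=14  C=22  D=29  E=34  F=39  G=47
Turnaround (C−A): A=7  B=14  C=22  D=29  E=34  F=39  G=47
Turnaround = completion − arrival: A=7, B=14, C=22, D=29, E=34, F=39, G=47
Total turnaround = 7 + 14 + 22 + 29 + 34 + 39 + 47 = 192

192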